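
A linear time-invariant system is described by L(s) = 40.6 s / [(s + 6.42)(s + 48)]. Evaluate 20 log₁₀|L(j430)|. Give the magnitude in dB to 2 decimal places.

|j430| = 430
|j430 + 6.42| = √(430² + 6.42²) = 430
|j430 + 48| = √(430² + 48²) = 432.7
|L(j430)| = 40.6 × 430 / (430 × 432.7) = 0.093825
20 log₁₀(0.093825) = -20.554 dB

-20.55 dB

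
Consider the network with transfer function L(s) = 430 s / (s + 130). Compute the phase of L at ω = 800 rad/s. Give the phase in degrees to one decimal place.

∠(j800) = 90.00°
∠(j800 + 130) = arctan(800/130) = 80.77°
∠L(j800) = 90.00° − 80.77° = 9.23°

9.2°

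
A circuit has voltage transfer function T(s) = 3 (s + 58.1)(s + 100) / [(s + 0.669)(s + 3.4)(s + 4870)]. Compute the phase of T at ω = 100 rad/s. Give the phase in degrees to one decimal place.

∠(j100 + 58.1) = arctan(100/58.1) = 59.84°
∠(j100 + 100) = arctan(100/100) = 45.00°
∠(j100 + 0.669) = arctan(100/0.669) = 89.62°
∠(j100 + 3.4) = arctan(100/3.4) = 88.05°
∠(j100 + 4870) = arctan(100/4870) = 1.18°
∠T(j100) = 59.84° + 45.00° − (89.62° + 88.05° + 1.18°) = -74.00°

-74.0°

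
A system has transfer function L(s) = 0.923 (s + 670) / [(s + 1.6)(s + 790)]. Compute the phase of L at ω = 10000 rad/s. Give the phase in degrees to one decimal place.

∠(j10000 + 670) = arctan(10000/670) = 86.17°
∠(j10000 + 1.6) = arctan(10000/1.6) = 89.99°
∠(j10000 + 790) = arctan(10000/790) = 85.48°
∠L(j10000) = 86.17° − (89.99° + 85.48°) = -89.31°

-89.3 deg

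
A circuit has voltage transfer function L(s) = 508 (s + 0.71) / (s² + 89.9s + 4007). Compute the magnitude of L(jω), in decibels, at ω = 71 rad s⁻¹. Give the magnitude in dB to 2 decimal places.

14.93 dB

|j71 + 0.71| = √(71² + 0.71²) = 71
|(j71)² + 89.9(j71) + 4007| = |-1034 + j6382.9| = 6466
|L(j71)| = 508 × 71 / 6466 = 5.5783
20 log₁₀(5.5783) = 14.930 dB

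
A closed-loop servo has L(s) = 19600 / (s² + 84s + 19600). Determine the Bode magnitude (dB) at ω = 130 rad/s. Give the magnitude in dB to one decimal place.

4.8 dB

|(j130)² + 84(j130) + 19600| = |2700 + j10920| = 1.125e+04
|L(j130)| = 19600 / 1.125e+04 = 1.7424
20 log₁₀(1.7424) = 4.82 dB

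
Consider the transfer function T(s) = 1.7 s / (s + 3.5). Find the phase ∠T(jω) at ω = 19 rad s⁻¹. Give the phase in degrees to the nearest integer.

10 deg

∠(j19) = 90.00°
∠(j19 + 3.5) = arctan(19/3.5) = 79.56°
∠T(j19) = 90.00° − 79.56° = 10.44°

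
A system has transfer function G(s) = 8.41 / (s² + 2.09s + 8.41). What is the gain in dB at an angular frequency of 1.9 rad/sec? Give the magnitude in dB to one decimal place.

|(j1.9)² + 2.09(j1.9) + 8.41| = |4.8 + j3.971| = 6.23
|G(j1.9)| = 8.41 / 6.23 = 1.35
20 log₁₀(1.35) = 2.61 dB

2.6 dB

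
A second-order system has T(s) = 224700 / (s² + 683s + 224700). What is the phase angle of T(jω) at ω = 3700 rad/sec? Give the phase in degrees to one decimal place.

-169.4°

∠[(j3700)² + 683(j3700) + 224700] = ∠[-1.3465e+07 + j2.5271e+06] = 169.37°
∠T(j3700) = −169.37° = -169.37°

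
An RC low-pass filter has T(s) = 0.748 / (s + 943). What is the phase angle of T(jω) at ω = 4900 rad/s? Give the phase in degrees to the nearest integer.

-79 deg

∠(j4900 + 943) = arctan(4900/943) = 79.11°
∠T(j4900) = −79.11° = -79.11°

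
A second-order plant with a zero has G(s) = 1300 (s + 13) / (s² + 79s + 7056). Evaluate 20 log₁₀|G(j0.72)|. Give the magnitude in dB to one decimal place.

7.6 dB

|j0.72 + 13| = √(0.72² + 13²) = 13.02
|(j0.72)² + 79(j0.72) + 7056| = |7055.5 + j56.88| = 7056
|G(j0.72)| = 1300 × 13.02 / 7056 = 2.3989
20 log₁₀(2.3989) = 7.60 dB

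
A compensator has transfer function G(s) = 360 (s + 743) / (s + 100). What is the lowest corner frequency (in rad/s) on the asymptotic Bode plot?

Break frequencies occur at each pole and zero magnitude: 100 rad/s, 743 rad/s.
The lowest is 100 rad/s.

100 rad/s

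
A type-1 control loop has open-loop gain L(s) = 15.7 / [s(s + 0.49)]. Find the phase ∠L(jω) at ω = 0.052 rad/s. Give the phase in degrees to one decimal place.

∠(j0.052 + 0.49) = arctan(0.052/0.49) = 6.06°
∠(j0.052) = 90.00°
∠L(j0.052) = − (6.06° + 90.00°) = -96.06°

-96.1°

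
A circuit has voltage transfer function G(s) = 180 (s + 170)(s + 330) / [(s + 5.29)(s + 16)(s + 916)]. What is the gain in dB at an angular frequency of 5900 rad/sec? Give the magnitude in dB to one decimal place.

-30.4 dB

|j5900 + 170| = √(5900² + 170²) = 5902
|j5900 + 330| = √(5900² + 330²) = 5909
|j5900 + 5.29| = √(5900² + 5.29²) = 5900
|j5900 + 16| = √(5900² + 16²) = 5900
|j5900 + 916| = √(5900² + 916²) = 5971
|G(j5900)| = 180 × 5902 × 5909 / (5900 × 5900 × 5971) = 0.030207
20 log₁₀(0.030207) = -30.40 dB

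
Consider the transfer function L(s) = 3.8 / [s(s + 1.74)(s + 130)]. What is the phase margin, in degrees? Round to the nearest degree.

89°

Gain crossover: |L(jω)| = 1 at ω ≈ 0.0168 rad/s.
∠L(j0.0168) = −90° − arctan(0.0168/1.74) − arctan(0.0168/130) ≈ -90.56°
PM = 180° + (-90.56°) = 89.44°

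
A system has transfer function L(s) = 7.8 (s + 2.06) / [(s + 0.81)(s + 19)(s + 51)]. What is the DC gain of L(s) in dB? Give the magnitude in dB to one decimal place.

-33.8 dB

L(0) = 7.8 × 2.06 / (0.81 × 19 × 51) = 0.020472
20 log₁₀(0.020472) = -33.78 dB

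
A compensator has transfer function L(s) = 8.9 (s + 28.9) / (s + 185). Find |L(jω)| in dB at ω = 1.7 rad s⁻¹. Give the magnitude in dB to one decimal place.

2.9 dB

|j1.7 + 28.9| = √(1.7² + 28.9²) = 28.95
|j1.7 + 185| = √(1.7² + 185²) = 185
|L(j1.7)| = 8.9 × 28.95 / 185 = 1.3927
20 log₁₀(1.3927) = 2.88 dB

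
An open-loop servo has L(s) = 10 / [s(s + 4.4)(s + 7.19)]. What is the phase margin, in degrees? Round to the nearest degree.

83°

Gain crossover: |L(jω)| = 1 at ω ≈ 0.315 rad s⁻¹.
∠L(j0.315) = −90° − arctan(0.315/4.4) − arctan(0.315/7.19) ≈ -96.60°
PM = 180° + (-96.60°) = 83.40°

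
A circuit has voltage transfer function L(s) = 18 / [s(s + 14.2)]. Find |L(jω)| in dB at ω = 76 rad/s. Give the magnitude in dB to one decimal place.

|j76 + 14.2| = √(76² + 14.2²) = 77.32
|j76| = 76
|L(j76)| = 18 / (77.32 × 76) = 0.0030633
20 log₁₀(0.0030633) = -50.28 dB

-50.3 dB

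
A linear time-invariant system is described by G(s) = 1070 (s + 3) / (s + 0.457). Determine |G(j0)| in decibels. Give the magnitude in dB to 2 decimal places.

76.93 dB

G(0) = 1070 × 3 / 0.457 = 7024.1
20 log₁₀(7024.1) = 76.932 dB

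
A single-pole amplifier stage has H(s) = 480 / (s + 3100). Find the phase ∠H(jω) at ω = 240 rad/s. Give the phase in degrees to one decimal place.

∠(j240 + 3100) = arctan(240/3100) = 4.43°
∠H(j240) = −4.43° = -4.43°

-4.4°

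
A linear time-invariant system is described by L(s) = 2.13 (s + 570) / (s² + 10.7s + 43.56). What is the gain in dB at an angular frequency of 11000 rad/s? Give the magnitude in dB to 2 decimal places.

-74.25 dB

|j11000 + 570| = √(11000² + 570²) = 1.101e+04
|(j11000)² + 10.7(j11000) + 43.56| = |-1.21e+08 + j1.177e+05| = 1.21e+08
|L(j11000)| = 2.13 × 1.101e+04 / 1.21e+08 = 0.0001939
20 log₁₀(0.0001939) = -74.249 dB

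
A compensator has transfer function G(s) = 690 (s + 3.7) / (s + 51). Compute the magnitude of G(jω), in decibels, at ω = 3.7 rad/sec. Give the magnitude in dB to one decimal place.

37.0 dB

|j3.7 + 3.7| = √(3.7² + 3.7²) = 5.233
|j3.7 + 51| = √(3.7² + 51²) = 51.13
|G(j3.7)| = 690 × 5.233 / 51.13 = 70.608
20 log₁₀(70.608) = 36.98 dB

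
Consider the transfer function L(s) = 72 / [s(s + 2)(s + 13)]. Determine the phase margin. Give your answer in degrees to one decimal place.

Gain crossover: |L(jω)| = 1 at ω ≈ 1.96 rad/s.
∠L(j1.96) = −90° − arctan(1.96/2) − arctan(1.96/13) ≈ -142.94°
PM = 180° + (-142.94°) = 37.06°

37.1°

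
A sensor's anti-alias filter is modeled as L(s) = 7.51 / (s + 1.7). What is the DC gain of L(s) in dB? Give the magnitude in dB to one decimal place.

L(0) = 7.51 / 1.7 = 4.4176
20 log₁₀(4.4176) = 12.90 dB

12.9 dB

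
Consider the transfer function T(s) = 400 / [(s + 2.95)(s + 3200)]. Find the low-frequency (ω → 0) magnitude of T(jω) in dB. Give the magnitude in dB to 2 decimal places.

-27.46 dB

T(0) = 400 / (2.95 × 3200) = 0.042373
20 log₁₀(0.042373) = -27.458 dB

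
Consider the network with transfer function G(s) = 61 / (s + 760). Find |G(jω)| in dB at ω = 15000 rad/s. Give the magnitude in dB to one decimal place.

-47.8 dB

|j15000 + 760| = √(15000² + 760²) = 1.502e+04
|G(j15000)| = 61 / 1.502e+04 = 0.0040615
20 log₁₀(0.0040615) = -47.83 dB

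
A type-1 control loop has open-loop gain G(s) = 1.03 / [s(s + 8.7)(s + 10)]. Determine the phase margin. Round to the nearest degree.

90°

Gain crossover: |G(jω)| = 1 at ω ≈ 0.0118 rad/sec.
∠G(j0.0118) = −90° − arctan(0.0118/8.7) − arctan(0.0118/10) ≈ -90.15°
PM = 180° + (-90.15°) = 89.85°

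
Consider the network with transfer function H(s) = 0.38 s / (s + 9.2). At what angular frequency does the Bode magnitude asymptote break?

9.2 rad/s

The single real pole at s = −9.2 gives a corner at ω = 9.2 rad/s.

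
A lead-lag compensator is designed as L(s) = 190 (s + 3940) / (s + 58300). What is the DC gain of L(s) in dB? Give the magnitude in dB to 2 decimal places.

L(0) = 190 × 3940 / 58300 = 12.84
20 log₁₀(12.84) = 22.172 dB

22.17 dB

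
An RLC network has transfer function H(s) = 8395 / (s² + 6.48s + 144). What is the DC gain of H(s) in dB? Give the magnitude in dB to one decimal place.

35.3 dB

H(0) = 8395 / 144 = 58.299
20 log₁₀(58.299) = 35.31 dB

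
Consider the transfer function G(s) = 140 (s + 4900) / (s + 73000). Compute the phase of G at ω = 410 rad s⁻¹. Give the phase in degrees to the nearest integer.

4°

∠(j410 + 4900) = arctan(410/4900) = 4.78°
∠(j410 + 73000) = arctan(410/73000) = 0.32°
∠G(j410) = 4.78° − 0.32° = 4.46°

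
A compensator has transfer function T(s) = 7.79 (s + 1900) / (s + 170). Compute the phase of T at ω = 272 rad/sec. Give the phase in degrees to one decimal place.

-49.8°

∠(j272 + 1900) = arctan(272/1900) = 8.15°
∠(j272 + 170) = arctan(272/170) = 57.99°
∠T(j272) = 8.15° − 57.99° = -49.85°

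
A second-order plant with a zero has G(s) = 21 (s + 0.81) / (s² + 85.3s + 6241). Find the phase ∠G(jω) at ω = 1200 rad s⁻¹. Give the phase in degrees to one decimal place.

-86.0°

∠(j1200 + 0.81) = arctan(1200/0.81) = 89.96°
∠[(j1200)² + 85.3(j1200) + 6241] = ∠[-1.4338e+06 + j1.0236e+05] = 175.92°
∠G(j1200) = 89.96° − 175.92° = -85.96°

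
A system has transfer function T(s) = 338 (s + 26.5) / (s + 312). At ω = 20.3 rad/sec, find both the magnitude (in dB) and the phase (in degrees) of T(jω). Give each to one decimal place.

|T| = 31.1 dB, ∠T = 33.7°

|j20.3 + 26.5| = √(20.3² + 26.5²) = 33.38
|j20.3 + 312| = √(20.3² + 312²) = 312.7
|T(j20.3)| = 338 × 33.38 / 312.7 = 36.087
20 log₁₀(36.087) = 31.15 dB
∠(j20.3 + 26.5) = arctan(20.3/26.5) = 37.45°
∠(j20.3 + 312) = arctan(20.3/312) = 3.72°
∠T(j20.3) = 37.45° − 3.72° = 33.73°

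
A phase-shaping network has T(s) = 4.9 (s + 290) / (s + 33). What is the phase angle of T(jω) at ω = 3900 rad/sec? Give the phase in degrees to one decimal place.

-3.8°

∠(j3900 + 290) = arctan(3900/290) = 85.75°
∠(j3900 + 33) = arctan(3900/33) = 89.52°
∠T(j3900) = 85.75° − 89.52° = -3.77°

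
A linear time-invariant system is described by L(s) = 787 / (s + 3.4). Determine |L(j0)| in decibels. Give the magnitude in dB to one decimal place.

L(0) = 787 / 3.4 = 231.47
20 log₁₀(231.47) = 47.29 dB

47.3 dB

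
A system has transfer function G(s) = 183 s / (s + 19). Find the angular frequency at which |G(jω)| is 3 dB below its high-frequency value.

19 rad/s

For a single-pole high-pass, the −3 dB point is at the pole: ω = 19 rad/s.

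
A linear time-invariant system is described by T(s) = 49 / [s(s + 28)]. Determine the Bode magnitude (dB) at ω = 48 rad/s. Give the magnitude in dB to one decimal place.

|j48 + 28| = √(48² + 28²) = 55.57
|j48| = 48
|T(j48)| = 49 / (55.57 × 48) = 0.01837
20 log₁₀(0.01837) = -34.72 dB

-34.7 dB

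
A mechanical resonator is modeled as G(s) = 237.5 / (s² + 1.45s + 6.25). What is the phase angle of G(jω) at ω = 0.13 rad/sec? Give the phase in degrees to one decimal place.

∠[(j0.13)² + 1.45(j0.13) + 6.25] = ∠[6.2331 + j0.1885] = 1.73°
∠G(j0.13) = −1.73° = -1.73°

-1.7°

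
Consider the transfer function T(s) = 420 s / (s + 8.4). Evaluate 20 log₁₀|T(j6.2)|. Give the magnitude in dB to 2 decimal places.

47.94 dB

|j6.2| = 6.2
|j6.2 + 8.4| = √(6.2² + 8.4²) = 10.44
|T(j6.2)| = 420 × 6.2 / 10.44 = 249.42
20 log₁₀(249.42) = 47.939 dB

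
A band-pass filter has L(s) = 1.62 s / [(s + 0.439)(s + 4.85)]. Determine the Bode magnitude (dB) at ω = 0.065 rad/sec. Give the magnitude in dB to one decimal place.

|j0.065| = 0.065
|j0.065 + 0.439| = √(0.065² + 0.439²) = 0.4438
|j0.065 + 4.85| = √(0.065² + 4.85²) = 4.85
|L(j0.065)| = 1.62 × 0.065 / (0.4438 × 4.85) = 0.048919
20 log₁₀(0.048919) = -26.21 dB

-26.2 dB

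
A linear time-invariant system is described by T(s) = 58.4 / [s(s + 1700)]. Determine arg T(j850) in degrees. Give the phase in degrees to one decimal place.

-116.6°

∠(j850 + 1700) = arctan(850/1700) = 26.57°
∠(j850) = 90.00°
∠T(j850) = − (26.57° + 90.00°) = -116.57°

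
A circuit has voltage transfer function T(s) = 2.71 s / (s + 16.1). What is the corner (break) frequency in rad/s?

The single real pole at s = −16.1 gives a corner at ω = 16.1 rad/s.

16.1 rad/s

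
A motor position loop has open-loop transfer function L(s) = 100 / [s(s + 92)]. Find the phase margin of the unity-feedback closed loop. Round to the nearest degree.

89°

Gain crossover: |L(jω)| = 1 at ω ≈ 1.09 rad s⁻¹.
∠L(j1.09) = −90° − arctan(1.09/92) ≈ -90.68°
PM = 180° + (-90.68°) = 89.32°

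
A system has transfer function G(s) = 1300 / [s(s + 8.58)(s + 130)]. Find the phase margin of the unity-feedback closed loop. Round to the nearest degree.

Gain crossover: |G(jω)| = 1 at ω ≈ 1.16 rad/s.
∠G(j1.16) = −90° − arctan(1.16/8.58) − arctan(1.16/130) ≈ -98.18°
PM = 180° + (-98.18°) = 81.82°

82°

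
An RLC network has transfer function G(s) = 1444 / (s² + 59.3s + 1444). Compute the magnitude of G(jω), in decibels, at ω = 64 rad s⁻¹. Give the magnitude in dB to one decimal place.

-10.1 dB

|(j64)² + 59.3(j64) + 1444| = |-2652 + j3795.2| = 4630
|G(j64)| = 1444 / 4630 = 0.31188
20 log₁₀(0.31188) = -10.12 dB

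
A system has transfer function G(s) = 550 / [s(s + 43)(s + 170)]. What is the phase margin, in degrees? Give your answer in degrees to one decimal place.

89.9 deg

Gain crossover: |G(jω)| = 1 at ω ≈ 0.0752 rad/s.
∠G(j0.0752) = −90° − arctan(0.0752/43) − arctan(0.0752/170) ≈ -90.13°
PM = 180° + (-90.13°) = 89.87°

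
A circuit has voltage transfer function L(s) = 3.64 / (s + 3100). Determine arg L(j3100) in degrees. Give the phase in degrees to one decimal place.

∠(j3100 + 3100) = arctan(3100/3100) = 45.00°
∠L(j3100) = −45.00° = -45.00°

-45.0°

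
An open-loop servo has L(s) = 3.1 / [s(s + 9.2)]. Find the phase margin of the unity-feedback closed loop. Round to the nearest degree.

Gain crossover: |L(jω)| = 1 at ω ≈ 0.337 rad/sec.
∠L(j0.337) = −90° − arctan(0.337/9.2) ≈ -92.10°
PM = 180° + (-92.10°) = 87.90°

88 deg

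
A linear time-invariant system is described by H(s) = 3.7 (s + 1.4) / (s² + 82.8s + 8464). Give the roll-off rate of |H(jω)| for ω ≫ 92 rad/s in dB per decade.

-20 dB/decade

With 1 zero and 2 poles, the high-frequency asymptotic slope is 20 × (1 − 2) = -20 dB/decade.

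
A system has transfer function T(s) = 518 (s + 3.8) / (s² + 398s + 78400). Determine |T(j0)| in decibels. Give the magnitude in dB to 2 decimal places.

T(0) = 518 × 3.8 / 78400 = 0.025107
20 log₁₀(0.025107) = -32.004 dB

-32.00 dB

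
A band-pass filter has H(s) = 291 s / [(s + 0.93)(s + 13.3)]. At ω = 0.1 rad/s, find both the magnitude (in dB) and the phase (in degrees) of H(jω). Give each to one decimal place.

|j0.1| = 0.1
|j0.1 + 0.93| = √(0.1² + 0.93²) = 0.9354
|j0.1 + 13.3| = √(0.1² + 13.3²) = 13.3
|H(j0.1)| = 291 × 0.1 / (0.9354 × 13.3) = 2.3391
20 log₁₀(2.3391) = 7.38 dB
∠(j0.1) = 90.00°
∠(j0.1 + 0.93) = arctan(0.1/0.93) = 6.14°
∠(j0.1 + 13.3) = arctan(0.1/13.3) = 0.43°
∠H(j0.1) = 90.00° − (6.14° + 0.43°) = 83.43°

|H| = 7.4 dB, ∠H = 83.4°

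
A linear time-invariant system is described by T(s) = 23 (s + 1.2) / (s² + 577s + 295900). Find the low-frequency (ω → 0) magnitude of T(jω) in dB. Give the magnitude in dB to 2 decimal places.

-80.60 dB

T(0) = 23 × 1.2 / 295900 = 9.3275e-05
20 log₁₀(9.3275e-05) = -80.605 dB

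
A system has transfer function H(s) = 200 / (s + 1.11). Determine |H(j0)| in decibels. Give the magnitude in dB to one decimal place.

45.1 dB

H(0) = 200 / 1.11 = 180.18
20 log₁₀(180.18) = 45.11 dB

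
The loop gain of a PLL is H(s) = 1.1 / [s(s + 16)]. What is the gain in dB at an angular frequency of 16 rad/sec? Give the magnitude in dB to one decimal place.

|j16 + 16| = √(16² + 16²) = 22.63
|j16| = 16
|H(j16)| = 1.1 / (22.63 × 16) = 0.0030383
20 log₁₀(0.0030383) = -50.35 dB

-50.3 dB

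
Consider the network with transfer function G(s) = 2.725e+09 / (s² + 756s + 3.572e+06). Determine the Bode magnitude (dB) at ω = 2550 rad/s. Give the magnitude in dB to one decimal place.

57.8 dB

|(j2550)² + 756(j2550) + 3.572e+06| = |-2.9305e+06 + j1.9278e+06| = 3.508e+06
|G(j2550)| = 2.725e+09 / 3.508e+06 = 776.85
20 log₁₀(776.85) = 57.81 dB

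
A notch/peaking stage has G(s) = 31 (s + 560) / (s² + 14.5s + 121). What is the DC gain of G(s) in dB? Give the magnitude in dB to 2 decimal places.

G(0) = 31 × 560 / 121 = 143.47
20 log₁₀(143.47) = 43.135 dB

43.14 dB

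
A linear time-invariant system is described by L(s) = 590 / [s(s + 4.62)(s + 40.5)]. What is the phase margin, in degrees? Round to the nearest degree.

56°

Gain crossover: |L(jω)| = 1 at ω ≈ 2.71 rad s⁻¹.
∠L(j2.71) = −90° − arctan(2.71/4.62) − arctan(2.71/40.5) ≈ -124.25°
PM = 180° + (-124.25°) = 55.75°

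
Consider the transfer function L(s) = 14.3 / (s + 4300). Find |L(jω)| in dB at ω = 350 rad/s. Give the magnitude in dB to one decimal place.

|j350 + 4300| = √(350² + 4300²) = 4314
|L(j350)| = 14.3 / 4314 = 0.0033146
20 log₁₀(0.0033146) = -49.59 dB

-49.6 dB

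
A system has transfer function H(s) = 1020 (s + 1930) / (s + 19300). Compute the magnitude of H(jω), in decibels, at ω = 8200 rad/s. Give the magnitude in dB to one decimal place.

52.3 dB

|j8200 + 1930| = √(8200² + 1930²) = 8424
|j8200 + 19300| = √(8200² + 19300²) = 2.097e+04
|H(j8200)| = 1020 × 8424 / 2.097e+04 = 409.76
20 log₁₀(409.76) = 52.25 dB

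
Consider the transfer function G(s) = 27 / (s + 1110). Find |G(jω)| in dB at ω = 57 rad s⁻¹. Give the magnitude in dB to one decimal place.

|j57 + 1110| = √(57² + 1110²) = 1111
|G(j57)| = 27 / 1111 = 0.024292
20 log₁₀(0.024292) = -32.29 dB

-32.3 dB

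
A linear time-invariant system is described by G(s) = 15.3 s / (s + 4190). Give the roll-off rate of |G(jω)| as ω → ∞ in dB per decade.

With 1 zero and 1 pole, the high-frequency asymptotic slope is 20 × (1 − 1) = 0 dB/decade.

0 dB/decade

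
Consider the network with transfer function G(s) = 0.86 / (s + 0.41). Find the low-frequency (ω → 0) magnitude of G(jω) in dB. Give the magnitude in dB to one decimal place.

6.4 dB

G(0) = 0.86 / 0.41 = 2.0976
20 log₁₀(2.0976) = 6.43 dB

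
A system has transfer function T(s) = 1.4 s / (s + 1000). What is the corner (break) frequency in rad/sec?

1000 rad/sec

The single real pole at s = −1000 gives a corner at ω = 1000 rad/sec.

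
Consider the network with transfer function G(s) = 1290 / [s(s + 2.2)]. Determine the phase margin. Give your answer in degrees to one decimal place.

3.5°

Gain crossover: |G(jω)| = 1 at ω ≈ 35.9 rad/s.
∠G(j35.9) = −90° − arctan(35.9/2.2) ≈ -176.49°
PM = 180° + (-176.49°) = 3.51°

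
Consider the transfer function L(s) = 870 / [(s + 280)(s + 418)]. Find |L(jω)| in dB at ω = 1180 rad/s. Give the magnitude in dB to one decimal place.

|j1180 + 280| = √(1180² + 280²) = 1213
|j1180 + 418| = √(1180² + 418²) = 1252
|L(j1180)| = 870 / (1213 × 1252) = 0.00057305
20 log₁₀(0.00057305) = -64.84 dB

-64.8 dB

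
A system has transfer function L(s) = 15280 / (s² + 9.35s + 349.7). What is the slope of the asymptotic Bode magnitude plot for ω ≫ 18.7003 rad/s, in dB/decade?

With 0 zeros and 2 poles, the high-frequency asymptotic slope is 20 × (0 − 2) = -40 dB/decade.

-40 dB/decade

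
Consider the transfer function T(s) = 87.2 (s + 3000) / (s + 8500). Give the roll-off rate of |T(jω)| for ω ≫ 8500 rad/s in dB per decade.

0 dB/decade

With 1 zero and 1 pole, the high-frequency asymptotic slope is 20 × (1 − 1) = 0 dB/decade.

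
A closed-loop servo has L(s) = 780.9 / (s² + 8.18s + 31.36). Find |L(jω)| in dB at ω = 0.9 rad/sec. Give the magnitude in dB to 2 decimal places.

27.91 dB

|(j0.9)² + 8.18(j0.9) + 31.36| = |30.55 + j7.362| = 31.42
|L(j0.9)| = 780.9 / 31.42 = 24.85
20 log₁₀(24.85) = 27.907 dB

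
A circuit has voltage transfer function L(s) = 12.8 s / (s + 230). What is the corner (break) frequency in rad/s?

The single real pole at s = −230 gives a corner at ω = 230 rad/s.

230 rad/s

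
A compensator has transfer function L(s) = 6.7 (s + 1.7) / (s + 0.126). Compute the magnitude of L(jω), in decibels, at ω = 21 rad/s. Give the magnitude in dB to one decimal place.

16.5 dB

|j21 + 1.7| = √(21² + 1.7²) = 21.07
|j21 + 0.126| = √(21² + 0.126²) = 21
|L(j21)| = 6.7 × 21.07 / 21 = 6.7218
20 log₁₀(6.7218) = 16.55 dB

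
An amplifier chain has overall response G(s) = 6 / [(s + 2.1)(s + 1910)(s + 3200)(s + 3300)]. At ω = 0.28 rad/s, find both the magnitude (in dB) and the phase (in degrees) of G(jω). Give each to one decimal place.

|j0.28 + 2.1| = √(0.28² + 2.1²) = 2.119
|j0.28 + 1910| = √(0.28² + 1910²) = 1910
|j0.28 + 3200| = √(0.28² + 3200²) = 3200
|j0.28 + 3300| = √(0.28² + 3300²) = 3300
|G(j0.28)| = 6 / (2.119 × 1910 × 3200 × 3300) = 1.4041e-10
20 log₁₀(1.4041e-10) = -197.05 dB
∠(j0.28 + 2.1) = arctan(0.28/2.1) = 7.59°
∠(j0.28 + 1910) = arctan(0.28/1910) = 0.01°
∠(j0.28 + 3200) = arctan(0.28/3200) = 0.01°
∠(j0.28 + 3300) = arctan(0.28/3300) = 0.00°
∠G(j0.28) = − (7.59° + 0.01° + 0.01° + 0.00°) = -7.61°

|G| = -197.1 dB, ∠G = -7.6 deg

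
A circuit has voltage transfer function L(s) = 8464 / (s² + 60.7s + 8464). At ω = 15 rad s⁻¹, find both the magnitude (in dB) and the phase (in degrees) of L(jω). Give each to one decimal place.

|(j15)² + 60.7(j15) + 8464| = |8239 + j910.5| = 8289
|L(j15)| = 8464 / 8289 = 1.0211
20 log₁₀(1.0211) = 0.18 dB
∠[(j15)² + 60.7(j15) + 8464] = ∠[8239 + j910.5] = 6.31°
∠L(j15) = −6.31° = -6.31°

|L| = 0.2 dB, ∠L = -6.3°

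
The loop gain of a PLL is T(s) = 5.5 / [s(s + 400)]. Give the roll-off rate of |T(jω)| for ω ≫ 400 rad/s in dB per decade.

-40 dB/decade

With 0 zeros and 2 poles, the high-frequency asymptotic slope is 20 × (0 − 2) = -40 dB/decade.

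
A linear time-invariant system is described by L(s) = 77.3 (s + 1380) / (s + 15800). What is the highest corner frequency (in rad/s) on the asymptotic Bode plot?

15800 rad/s

Break frequencies occur at each pole and zero magnitude: 1380 rad/s, 15800 rad/s.
The highest is 15800 rad/s.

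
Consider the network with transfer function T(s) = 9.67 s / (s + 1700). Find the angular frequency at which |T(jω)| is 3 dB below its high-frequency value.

For a single-pole high-pass, the −3 dB point is at the pole: ω = 1700 rad/s.

1700 rad/s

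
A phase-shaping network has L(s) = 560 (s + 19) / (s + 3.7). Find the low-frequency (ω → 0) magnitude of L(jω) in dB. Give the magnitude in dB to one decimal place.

69.2 dB

L(0) = 560 × 19 / 3.7 = 2875.7
20 log₁₀(2875.7) = 69.17 dB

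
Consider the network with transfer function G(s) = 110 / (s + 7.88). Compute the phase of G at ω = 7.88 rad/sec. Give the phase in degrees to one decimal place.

-45.0°

∠(j7.88 + 7.88) = arctan(7.88/7.88) = 45.00°
∠G(j7.88) = −45.00° = -45.00°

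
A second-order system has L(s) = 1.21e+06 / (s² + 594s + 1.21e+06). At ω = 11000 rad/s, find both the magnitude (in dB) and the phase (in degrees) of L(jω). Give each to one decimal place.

|(j11000)² + 594(j11000) + 1.21e+06| = |-1.1979e+08 + j6.534e+06| = 1.2e+08
|L(j11000)| = 1.21e+06 / 1.2e+08 = 0.010086
20 log₁₀(0.010086) = -39.93 dB
∠[(j11000)² + 594(j11000) + 1.21e+06] = ∠[-1.1979e+08 + j6.534e+06] = 176.88°
∠L(j11000) = −176.88° = -176.88°

|L| = -39.9 dB, ∠L = -176.9°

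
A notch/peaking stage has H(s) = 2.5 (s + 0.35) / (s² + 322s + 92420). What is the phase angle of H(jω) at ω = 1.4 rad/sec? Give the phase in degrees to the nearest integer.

∠(j1.4 + 0.35) = arctan(1.4/0.35) = 75.96°
∠[(j1.4)² + 322(j1.4) + 92420] = ∠[92418 + j450.8] = 0.28°
∠H(j1.4) = 75.96° − 0.28° = 75.68°

76°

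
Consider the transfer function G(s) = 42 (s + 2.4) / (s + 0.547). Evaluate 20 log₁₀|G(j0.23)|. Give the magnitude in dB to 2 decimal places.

|j0.23 + 2.4| = √(0.23² + 2.4²) = 2.411
|j0.23 + 0.547| = √(0.23² + 0.547²) = 0.5934
|G(j0.23)| = 42 × 2.411 / 0.5934 = 170.65
20 log₁₀(170.65) = 44.642 dB

44.64 dB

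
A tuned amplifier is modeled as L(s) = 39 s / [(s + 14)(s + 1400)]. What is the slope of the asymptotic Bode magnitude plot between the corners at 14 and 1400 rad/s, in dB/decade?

0 dB/decade

In this band the factors already past their corner are: 1 differentiator zero, pole at 14; net slope = 0 dB/decade.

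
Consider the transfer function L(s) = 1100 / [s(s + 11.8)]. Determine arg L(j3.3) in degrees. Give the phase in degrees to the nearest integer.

-106°

∠(j3.3 + 11.8) = arctan(3.3/11.8) = 15.62°
∠(j3.3) = 90.00°
∠L(j3.3) = − (15.62° + 90.00°) = -105.62°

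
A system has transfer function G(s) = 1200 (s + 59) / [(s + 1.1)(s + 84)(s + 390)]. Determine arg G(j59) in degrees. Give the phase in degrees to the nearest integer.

∠(j59 + 59) = arctan(59/59) = 45.00°
∠(j59 + 1.1) = arctan(59/1.1) = 88.93°
∠(j59 + 84) = arctan(59/84) = 35.08°
∠(j59 + 390) = arctan(59/390) = 8.60°
∠G(j59) = 45.00° − (88.93° + 35.08° + 8.60°) = -87.62°

-88°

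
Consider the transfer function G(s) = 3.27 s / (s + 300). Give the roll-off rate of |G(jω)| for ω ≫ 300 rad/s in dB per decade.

With 1 zero and 1 pole, the high-frequency asymptotic slope is 20 × (1 − 1) = 0 dB/decade.

0 dB/decade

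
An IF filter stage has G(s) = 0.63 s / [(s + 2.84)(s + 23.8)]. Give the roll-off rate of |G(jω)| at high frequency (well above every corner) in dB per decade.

-20 dB/decade

With 1 zero and 2 poles, the high-frequency asymptotic slope is 20 × (1 − 2) = -20 dB/decade.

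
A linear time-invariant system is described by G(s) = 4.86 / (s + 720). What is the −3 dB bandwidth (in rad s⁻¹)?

720 rad s⁻¹

For a single-pole low-pass, the −3 dB point is at the pole: ω = 720 rad s⁻¹.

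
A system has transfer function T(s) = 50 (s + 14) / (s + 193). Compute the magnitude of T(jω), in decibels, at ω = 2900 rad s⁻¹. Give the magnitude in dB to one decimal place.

|j2900 + 14| = √(2900² + 14²) = 2900
|j2900 + 193| = √(2900² + 193²) = 2906
|T(j2900)| = 50 × 2900 / 2906 = 49.89
20 log₁₀(49.89) = 33.96 dB

34.0 dB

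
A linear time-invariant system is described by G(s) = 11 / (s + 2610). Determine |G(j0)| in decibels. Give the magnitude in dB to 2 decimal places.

G(0) = 11 / 2610 = 0.0042146
20 log₁₀(0.0042146) = -47.505 dB

-47.50 dB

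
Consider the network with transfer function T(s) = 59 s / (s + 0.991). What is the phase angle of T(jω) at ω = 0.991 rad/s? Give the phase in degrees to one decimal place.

∠(j0.991) = 90.00°
∠(j0.991 + 0.991) = arctan(0.991/0.991) = 45.00°
∠T(j0.991) = 90.00° − 45.00° = 45.00°

45.0°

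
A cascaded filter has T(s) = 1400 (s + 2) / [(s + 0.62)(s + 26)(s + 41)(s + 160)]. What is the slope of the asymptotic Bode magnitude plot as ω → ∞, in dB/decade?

With 1 zero and 4 poles, the high-frequency asymptotic slope is 20 × (1 − 4) = -60 dB/decade.

-60 dB/decade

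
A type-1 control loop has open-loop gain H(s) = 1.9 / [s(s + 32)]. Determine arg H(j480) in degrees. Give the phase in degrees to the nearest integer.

∠(j480 + 32) = arctan(480/32) = 86.19°
∠(j480) = 90.00°
∠H(j480) = − (86.19° + 90.00°) = -176.19°

-176°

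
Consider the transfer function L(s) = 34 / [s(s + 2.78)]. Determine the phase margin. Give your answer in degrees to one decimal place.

26.8°

Gain crossover: |L(jω)| = 1 at ω ≈ 5.51 rad/s.
∠L(j5.51) = −90° − arctan(5.51/2.78) ≈ -153.23°
PM = 180° + (-153.23°) = 26.77°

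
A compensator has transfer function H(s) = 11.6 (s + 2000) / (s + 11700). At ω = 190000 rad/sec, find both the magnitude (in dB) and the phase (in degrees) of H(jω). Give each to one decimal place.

|H| = 21.3 dB, ∠H = 2.9 deg

|j190000 + 2000| = √(190000² + 2000²) = 1.9e+05
|j190000 + 11700| = √(190000² + 11700²) = 1.904e+05
|H(j190000)| = 11.6 × 1.9e+05 / 1.904e+05 = 11.579
20 log₁₀(11.579) = 21.27 dB
∠(j190000 + 2000) = arctan(190000/2000) = 89.40°
∠(j190000 + 11700) = arctan(190000/11700) = 86.48°
∠H(j190000) = 89.40° − 86.48° = 2.92°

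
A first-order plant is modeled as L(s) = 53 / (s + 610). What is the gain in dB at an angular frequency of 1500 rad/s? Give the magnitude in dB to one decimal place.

-29.7 dB

|j1500 + 610| = √(1500² + 610²) = 1619
|L(j1500)| = 53 / 1619 = 0.03273
20 log₁₀(0.03273) = -29.70 dB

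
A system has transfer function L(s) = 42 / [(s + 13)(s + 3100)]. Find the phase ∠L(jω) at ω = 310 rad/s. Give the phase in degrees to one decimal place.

∠(j310 + 13) = arctan(310/13) = 87.60°
∠(j310 + 3100) = arctan(310/3100) = 5.71°
∠L(j310) = − (87.60° + 5.71°) = -93.31°

-93.3°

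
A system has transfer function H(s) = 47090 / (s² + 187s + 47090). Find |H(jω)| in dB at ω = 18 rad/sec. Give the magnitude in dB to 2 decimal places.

|(j18)² + 187(j18) + 47090| = |46766 + j3366| = 4.689e+04
|H(j18)| = 47090 / 4.689e+04 = 1.0043
20 log₁₀(1.0043) = 0.038 dB

0.04 dB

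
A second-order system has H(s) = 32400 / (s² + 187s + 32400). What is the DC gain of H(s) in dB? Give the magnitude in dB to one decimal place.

0.0 dB

H(0) = 32400 / 32400 = 1
20 log₁₀(1) = 0.00 dB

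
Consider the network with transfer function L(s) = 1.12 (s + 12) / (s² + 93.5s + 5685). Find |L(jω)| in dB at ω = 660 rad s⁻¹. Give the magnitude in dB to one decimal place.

-55.4 dB

|j660 + 12| = √(660² + 12²) = 660.1
|(j660)² + 93.5(j660) + 5685| = |-4.2992e+05 + j61710| = 4.343e+05
|L(j660)| = 1.12 × 660.1 / 4.343e+05 = 0.0017022
20 log₁₀(0.0017022) = -55.38 dB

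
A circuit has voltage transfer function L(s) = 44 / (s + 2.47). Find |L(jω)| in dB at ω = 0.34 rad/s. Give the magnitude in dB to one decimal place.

24.9 dB

|j0.34 + 2.47| = √(0.34² + 2.47²) = 2.493
|L(j0.34)| = 44 / 2.493 = 17.647
20 log₁₀(17.647) = 24.93 dB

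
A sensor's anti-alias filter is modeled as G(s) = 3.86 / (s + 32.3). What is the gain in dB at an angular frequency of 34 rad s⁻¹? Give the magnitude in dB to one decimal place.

|j34 + 32.3| = √(34² + 32.3²) = 46.9
|G(j34)| = 3.86 / 46.9 = 0.082309
20 log₁₀(0.082309) = -21.69 dB

-21.7 dB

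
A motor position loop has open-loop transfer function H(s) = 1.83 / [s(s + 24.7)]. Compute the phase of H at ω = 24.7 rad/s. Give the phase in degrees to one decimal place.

-135.0°

∠(j24.7 + 24.7) = arctan(24.7/24.7) = 45.00°
∠(j24.7) = 90.00°
∠H(j24.7) = − (45.00° + 90.00°) = -135.00°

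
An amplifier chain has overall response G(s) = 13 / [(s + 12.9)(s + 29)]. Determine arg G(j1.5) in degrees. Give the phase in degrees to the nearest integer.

∠(j1.5 + 12.9) = arctan(1.5/12.9) = 6.63°
∠(j1.5 + 29) = arctan(1.5/29) = 2.96°
∠G(j1.5) = − (6.63° + 2.96°) = -9.59°

-10 deg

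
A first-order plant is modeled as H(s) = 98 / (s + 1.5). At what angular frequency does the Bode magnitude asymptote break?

The single real pole at s = −1.5 gives a corner at ω = 1.5 rad s⁻¹.

1.5 rad s⁻¹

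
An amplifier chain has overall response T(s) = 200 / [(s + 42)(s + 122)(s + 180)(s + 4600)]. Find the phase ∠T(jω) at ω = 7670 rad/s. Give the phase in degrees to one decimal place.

∠(j7670 + 42) = arctan(7670/42) = 89.69°
∠(j7670 + 122) = arctan(7670/122) = 89.09°
∠(j7670 + 180) = arctan(7670/180) = 88.66°
∠(j7670 + 4600) = arctan(7670/4600) = 59.05°
∠T(j7670) = − (89.69° + 89.09° + 88.66° + 59.05°) = -326.48°

-326.5°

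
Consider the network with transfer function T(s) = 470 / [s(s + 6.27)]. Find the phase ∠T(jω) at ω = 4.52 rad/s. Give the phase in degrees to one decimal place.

-125.8°

∠(j4.52 + 6.27) = arctan(4.52/6.27) = 35.79°
∠(j4.52) = 90.00°
∠T(j4.52) = − (35.79° + 90.00°) = -125.79°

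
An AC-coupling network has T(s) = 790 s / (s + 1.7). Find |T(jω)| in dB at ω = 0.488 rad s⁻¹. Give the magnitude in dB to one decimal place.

|j0.488| = 0.488
|j0.488 + 1.7| = √(0.488² + 1.7²) = 1.769
|T(j0.488)| = 790 × 0.488 / 1.769 = 217.97
20 log₁₀(217.97) = 46.77 dB

46.8 dB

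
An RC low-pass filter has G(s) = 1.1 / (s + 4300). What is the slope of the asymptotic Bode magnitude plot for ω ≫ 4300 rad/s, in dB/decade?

-20 dB/decade

With 0 zeros and 1 pole, the high-frequency asymptotic slope is 20 × (0 − 1) = -20 dB/decade.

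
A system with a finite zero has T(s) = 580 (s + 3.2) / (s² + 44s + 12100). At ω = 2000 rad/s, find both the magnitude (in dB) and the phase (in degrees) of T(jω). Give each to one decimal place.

|j2000 + 3.2| = √(2000² + 3.2²) = 2000
|(j2000)² + 44(j2000) + 12100| = |-3.9879e+06 + j88000| = 3.989e+06
|T(j2000)| = 580 × 2000 / 3.989e+06 = 0.29081
20 log₁₀(0.29081) = -10.73 dB
∠(j2000 + 3.2) = arctan(2000/3.2) = 89.91°
∠[(j2000)² + 44(j2000) + 12100] = ∠[-3.9879e+06 + j88000] = 178.74°
∠T(j2000) = 89.91° − 178.74° = -88.83°

|T| = -10.7 dB, ∠T = -88.8°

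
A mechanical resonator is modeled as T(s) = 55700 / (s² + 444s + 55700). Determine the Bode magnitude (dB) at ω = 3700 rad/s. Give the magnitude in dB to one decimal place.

-47.8 dB

|(j3700)² + 444(j3700) + 55700| = |-1.3634e+07 + j1.6428e+06| = 1.373e+07
|T(j3700)| = 55700 / 1.373e+07 = 0.0040559
20 log₁₀(0.0040559) = -47.84 dB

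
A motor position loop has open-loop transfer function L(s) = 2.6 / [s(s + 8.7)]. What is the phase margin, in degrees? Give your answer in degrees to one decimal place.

88.0 deg

Gain crossover: |L(jω)| = 1 at ω ≈ 0.299 rad s⁻¹.
∠L(j0.299) = −90° − arctan(0.299/8.7) ≈ -91.97°
PM = 180° + (-91.97°) = 88.03°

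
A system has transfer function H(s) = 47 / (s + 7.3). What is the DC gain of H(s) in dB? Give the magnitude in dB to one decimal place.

16.2 dB

H(0) = 47 / 7.3 = 6.4384
20 log₁₀(6.4384) = 16.18 dB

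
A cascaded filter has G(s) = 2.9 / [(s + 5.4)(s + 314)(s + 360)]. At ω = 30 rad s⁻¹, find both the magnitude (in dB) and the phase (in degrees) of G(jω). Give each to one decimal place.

|j30 + 5.4| = √(30² + 5.4²) = 30.48
|j30 + 314| = √(30² + 314²) = 315.4
|j30 + 360| = √(30² + 360²) = 361.2
|G(j30)| = 2.9 / (30.48 × 315.4 × 361.2) = 8.3492e-07
20 log₁₀(8.3492e-07) = -121.57 dB
∠(j30 + 5.4) = arctan(30/5.4) = 79.80°
∠(j30 + 314) = arctan(30/314) = 5.46°
∠(j30 + 360) = arctan(30/360) = 4.76°
∠G(j30) = − (79.80° + 5.46° + 4.76°) = -90.02°

|G| = -121.6 dB, ∠G = -90.0°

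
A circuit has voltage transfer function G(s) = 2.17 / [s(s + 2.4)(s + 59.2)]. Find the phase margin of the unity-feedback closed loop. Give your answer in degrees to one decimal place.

Gain crossover: |G(jω)| = 1 at ω ≈ 0.0153 rad/s.
∠G(j0.0153) = −90° − arctan(0.0153/2.4) − arctan(0.0153/59.2) ≈ -90.38°
PM = 180° + (-90.38°) = 89.62°

89.6 deg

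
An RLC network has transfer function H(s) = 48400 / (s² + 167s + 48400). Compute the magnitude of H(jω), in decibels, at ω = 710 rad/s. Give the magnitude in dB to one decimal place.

|(j710)² + 167(j710) + 48400| = |-4.557e+05 + j1.1857e+05| = 4.709e+05
|H(j710)| = 48400 / 4.709e+05 = 0.10279
20 log₁₀(0.10279) = -19.76 dB

-19.8 dB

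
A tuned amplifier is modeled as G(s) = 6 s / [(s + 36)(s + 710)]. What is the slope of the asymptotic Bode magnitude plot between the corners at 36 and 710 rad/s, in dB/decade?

0 dB/decade

In this band the factors already past their corner are: 1 differentiator zero, pole at 36; net slope = 0 dB/decade.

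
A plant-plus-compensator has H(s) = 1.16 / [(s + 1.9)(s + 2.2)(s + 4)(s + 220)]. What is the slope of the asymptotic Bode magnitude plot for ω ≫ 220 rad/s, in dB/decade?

With 0 zeros and 4 poles, the high-frequency asymptotic slope is 20 × (0 − 4) = -80 dB/decade.

-80 dB/decade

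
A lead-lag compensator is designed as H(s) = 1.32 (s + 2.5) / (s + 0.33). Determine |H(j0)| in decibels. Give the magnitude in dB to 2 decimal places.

H(0) = 1.32 × 2.5 / 0.33 = 10
20 log₁₀(10) = 20.000 dB

20.00 dB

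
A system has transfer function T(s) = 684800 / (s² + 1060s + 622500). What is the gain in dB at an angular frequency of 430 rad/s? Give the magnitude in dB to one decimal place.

|(j430)² + 1060(j430) + 622500| = |4.376e+05 + j4.558e+05| = 6.319e+05
|T(j430)| = 684800 / 6.319e+05 = 1.0838
20 log₁₀(1.0838) = 0.70 dB

0.7 dB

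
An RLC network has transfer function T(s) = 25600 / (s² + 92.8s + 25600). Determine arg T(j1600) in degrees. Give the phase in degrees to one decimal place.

∠[(j1600)² + 92.8(j1600) + 25600] = ∠[-2.5344e+06 + j1.4848e+05] = 176.65°
∠T(j1600) = −176.65° = -176.65°

-176.6°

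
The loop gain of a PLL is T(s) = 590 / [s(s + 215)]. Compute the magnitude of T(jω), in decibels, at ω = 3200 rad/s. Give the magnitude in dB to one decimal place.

|j3200 + 215| = √(3200² + 215²) = 3207
|j3200| = 3200
|T(j3200)| = 590 / (3207 × 3200) = 5.7488e-05
20 log₁₀(5.7488e-05) = -84.81 dB

-84.8 dB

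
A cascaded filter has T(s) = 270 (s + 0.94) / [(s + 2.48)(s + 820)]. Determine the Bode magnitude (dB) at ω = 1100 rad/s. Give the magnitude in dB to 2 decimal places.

|j1100 + 0.94| = √(1100² + 0.94²) = 1100
|j1100 + 2.48| = √(1100² + 2.48²) = 1100
|j1100 + 820| = √(1100² + 820²) = 1372
|T(j1100)| = 270 × 1100 / (1100 × 1372) = 0.19679
20 log₁₀(0.19679) = -14.120 dB

-14.12 dB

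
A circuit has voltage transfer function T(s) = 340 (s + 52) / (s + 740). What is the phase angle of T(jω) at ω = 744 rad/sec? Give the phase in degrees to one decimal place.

∠(j744 + 52) = arctan(744/52) = 86.00°
∠(j744 + 740) = arctan(744/740) = 45.15°
∠T(j744) = 86.00° − 45.15° = 40.85°

40.8°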